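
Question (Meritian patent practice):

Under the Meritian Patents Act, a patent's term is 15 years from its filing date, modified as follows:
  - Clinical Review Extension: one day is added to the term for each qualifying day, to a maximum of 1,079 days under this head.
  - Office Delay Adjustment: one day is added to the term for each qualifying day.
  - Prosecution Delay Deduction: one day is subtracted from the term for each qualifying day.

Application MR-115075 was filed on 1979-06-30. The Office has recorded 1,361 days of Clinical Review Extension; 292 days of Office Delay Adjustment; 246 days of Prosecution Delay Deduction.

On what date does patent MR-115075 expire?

Base term: filing date + 15 years → 30 June 1994.
Clinical Review Extension: 1361 days claimed exceeds the 1079-day cap, so +1079 days → 13 June 1997.
Office Delay Adjustment: +292 days → 1 April 1998.
Prosecution Delay Deduction: −246 days → 29 July 1997.

July 29, 1997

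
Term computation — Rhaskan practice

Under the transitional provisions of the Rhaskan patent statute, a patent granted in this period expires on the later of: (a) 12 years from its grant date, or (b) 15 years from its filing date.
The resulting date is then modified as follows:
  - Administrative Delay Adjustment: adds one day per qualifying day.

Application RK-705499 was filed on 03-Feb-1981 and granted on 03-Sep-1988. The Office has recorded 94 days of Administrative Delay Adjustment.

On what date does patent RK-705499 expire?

(a) grant + 12 years → 3 September 2000.
(b) filing + 15 years → 3 February 1996.
Later of the two: 3 September 2000.
Administrative Delay Adjustment: +94 days → 6 December 2000.

December 6, 2000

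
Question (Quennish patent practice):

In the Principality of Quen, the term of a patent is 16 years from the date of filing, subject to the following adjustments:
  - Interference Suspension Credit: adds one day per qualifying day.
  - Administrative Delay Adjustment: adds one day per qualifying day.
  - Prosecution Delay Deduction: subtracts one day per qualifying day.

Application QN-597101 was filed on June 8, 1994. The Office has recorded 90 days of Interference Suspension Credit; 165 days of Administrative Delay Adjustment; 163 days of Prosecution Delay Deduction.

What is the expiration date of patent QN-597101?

2010-09-08

Base term: filing date + 16 years → 8 June 2010.
Interference Suspension Credit: +90 days → 6 September 2010.
Administrative Delay Adjustment: +165 days → 18 February 2011.
Prosecution Delay Deduction: −163 days → 8 September 2010.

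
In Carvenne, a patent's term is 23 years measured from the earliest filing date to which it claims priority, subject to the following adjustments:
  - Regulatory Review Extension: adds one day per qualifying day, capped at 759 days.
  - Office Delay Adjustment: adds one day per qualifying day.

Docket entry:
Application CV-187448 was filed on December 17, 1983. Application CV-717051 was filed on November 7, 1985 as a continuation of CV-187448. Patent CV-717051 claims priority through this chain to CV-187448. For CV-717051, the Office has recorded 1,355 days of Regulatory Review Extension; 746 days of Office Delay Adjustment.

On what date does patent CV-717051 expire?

January 30, 2011

Earliest priority filing: 17 December 1983.
Base term: 17 December 1983 + 23 years → 17 December 2006.
Regulatory Review Extension: 1355 days claimed exceeds the 759-day cap, so +759 days → 14 January 2009.
Office Delay Adjustment: +746 days → 30 January 2011.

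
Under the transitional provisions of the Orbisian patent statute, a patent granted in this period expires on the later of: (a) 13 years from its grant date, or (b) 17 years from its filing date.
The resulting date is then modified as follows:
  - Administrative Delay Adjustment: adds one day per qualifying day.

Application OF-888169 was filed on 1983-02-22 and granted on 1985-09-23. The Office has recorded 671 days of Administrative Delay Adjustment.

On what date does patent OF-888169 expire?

(a) grant + 13 years → 23 September 1998.
(b) filing + 17 years → 22 February 2000.
Later of the two: 22 February 2000.
Administrative Delay Adjustment: +671 days → 24 December 2001.

December 24, 2001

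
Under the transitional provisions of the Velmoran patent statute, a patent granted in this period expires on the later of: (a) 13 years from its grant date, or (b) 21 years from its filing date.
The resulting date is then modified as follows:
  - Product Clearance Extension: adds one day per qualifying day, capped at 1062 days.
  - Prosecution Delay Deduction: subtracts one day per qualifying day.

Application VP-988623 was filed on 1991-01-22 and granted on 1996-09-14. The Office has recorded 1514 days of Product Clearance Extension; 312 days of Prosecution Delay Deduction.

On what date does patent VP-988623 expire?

(a) grant + 13 years → 14 September 2009.
(b) filing + 21 years → 22 January 2012.
Later of the two: 22 January 2012.
Product Clearance Extension: 1514 days claimed exceeds the 1062-day cap, so +1062 days → 19 December 2014.
Prosecution Delay Deduction: −312 days → 10 February 2014.

2014-02-10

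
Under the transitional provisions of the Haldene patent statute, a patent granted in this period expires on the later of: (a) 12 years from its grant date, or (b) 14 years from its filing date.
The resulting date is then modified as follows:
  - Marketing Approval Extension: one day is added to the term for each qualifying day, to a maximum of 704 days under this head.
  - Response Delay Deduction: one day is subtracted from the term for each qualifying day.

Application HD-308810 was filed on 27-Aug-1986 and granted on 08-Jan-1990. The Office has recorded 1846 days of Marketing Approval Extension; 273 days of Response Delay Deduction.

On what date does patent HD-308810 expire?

(a) grant + 12 years → 8 January 2002.
(b) filing + 14 years → 27 August 2000.
Later of the two: 8 January 2002.
Marketing Approval Extension: 1846 days claimed exceeds the 704-day cap, so +704 days → 13 December 2003.
Response Delay Deduction: −273 days → 15 March 2003.

2003-03-15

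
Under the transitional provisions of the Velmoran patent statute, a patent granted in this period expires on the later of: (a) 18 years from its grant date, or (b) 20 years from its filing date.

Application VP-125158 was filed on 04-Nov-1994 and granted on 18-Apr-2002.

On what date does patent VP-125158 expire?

(a) grant + 18 years → 18 April 2020.
(b) filing + 20 years → 4 November 2014.
Later of the two: 18 April 2020.

April 18, 2020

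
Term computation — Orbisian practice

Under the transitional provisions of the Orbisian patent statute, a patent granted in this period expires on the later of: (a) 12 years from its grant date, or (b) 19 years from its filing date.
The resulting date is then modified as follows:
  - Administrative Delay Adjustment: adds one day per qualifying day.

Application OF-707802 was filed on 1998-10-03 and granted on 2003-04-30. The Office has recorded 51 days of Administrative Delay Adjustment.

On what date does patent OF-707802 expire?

(a) grant + 12 years → 30 April 2015.
(b) filing + 19 years → 3 October 2017.
Later of the two: 3 October 2017.
Administrative Delay Adjustment: +51 days → 23 November 2017.

November 23, 2017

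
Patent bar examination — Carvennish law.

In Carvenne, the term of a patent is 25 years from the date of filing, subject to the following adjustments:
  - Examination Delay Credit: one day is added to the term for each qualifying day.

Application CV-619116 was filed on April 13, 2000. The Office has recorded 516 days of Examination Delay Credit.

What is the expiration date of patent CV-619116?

September 11, 2026

Base term: filing date + 25 years → 13 April 2025.
Examination Delay Credit: +516 days → 11 September 2026.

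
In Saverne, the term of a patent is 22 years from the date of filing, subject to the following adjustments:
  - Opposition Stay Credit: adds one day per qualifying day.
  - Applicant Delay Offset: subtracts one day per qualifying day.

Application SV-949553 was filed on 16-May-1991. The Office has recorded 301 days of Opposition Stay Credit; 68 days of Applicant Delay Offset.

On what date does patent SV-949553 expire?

2014-01-04

Base term: filing date + 22 years → 16 May 2013.
Opposition Stay Credit: +301 days → 13 March 2014.
Applicant Delay Offset: −68 days → 4 January 2014.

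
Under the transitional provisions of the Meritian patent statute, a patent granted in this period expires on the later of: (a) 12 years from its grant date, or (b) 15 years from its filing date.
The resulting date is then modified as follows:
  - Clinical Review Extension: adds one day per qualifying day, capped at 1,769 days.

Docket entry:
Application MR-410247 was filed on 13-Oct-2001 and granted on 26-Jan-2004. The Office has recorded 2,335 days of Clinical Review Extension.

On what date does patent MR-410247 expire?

(a) grant + 12 years → 26 January 2016.
(b) filing + 15 years → 13 October 2016.
Later of the two: 13 October 2016.
Clinical Review Extension: 2335 days claimed exceeds the 1769-day cap, so +1769 days → 17 August 2021.

2021-08-17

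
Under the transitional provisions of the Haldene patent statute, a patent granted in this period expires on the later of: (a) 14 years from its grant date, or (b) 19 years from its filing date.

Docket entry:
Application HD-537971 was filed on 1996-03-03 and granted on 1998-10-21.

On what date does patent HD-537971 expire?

(a) grant + 14 years → 21 October 2012.
(b) filing + 19 years → 3 March 2015.
Later of the two: 3 March 2015.

March 3, 2015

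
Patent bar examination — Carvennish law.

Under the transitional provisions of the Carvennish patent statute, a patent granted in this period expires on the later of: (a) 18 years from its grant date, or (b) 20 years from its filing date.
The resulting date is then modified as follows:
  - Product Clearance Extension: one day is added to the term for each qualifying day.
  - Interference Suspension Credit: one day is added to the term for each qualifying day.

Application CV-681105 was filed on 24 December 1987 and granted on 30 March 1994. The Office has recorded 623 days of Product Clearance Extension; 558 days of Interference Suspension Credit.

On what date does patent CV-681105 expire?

(a) grant + 18 years → 30 March 2012.
(b) filing + 20 years → 24 December 2007.
Later of the two: 30 March 2012.
Product Clearance Extension: +623 days → 13 December 2013.
Interference Suspension Credit: +558 days → 24 June 2015.

2015-06-24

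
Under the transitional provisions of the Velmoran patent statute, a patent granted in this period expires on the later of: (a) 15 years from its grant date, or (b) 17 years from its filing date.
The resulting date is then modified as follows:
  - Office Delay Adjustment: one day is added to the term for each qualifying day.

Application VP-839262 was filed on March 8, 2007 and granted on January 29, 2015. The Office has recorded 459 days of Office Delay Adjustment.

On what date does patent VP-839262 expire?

(a) grant + 15 years → 29 January 2030.
(b) filing + 17 years → 8 March 2024.
Later of the two: 29 January 2030.
Office Delay Adjustment: +459 days → 3 May 2031.

2031-05-03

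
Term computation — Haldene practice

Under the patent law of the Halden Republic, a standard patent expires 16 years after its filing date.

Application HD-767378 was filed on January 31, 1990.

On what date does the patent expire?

2006-01-31

Filing date + 16 years → 31 January 2006.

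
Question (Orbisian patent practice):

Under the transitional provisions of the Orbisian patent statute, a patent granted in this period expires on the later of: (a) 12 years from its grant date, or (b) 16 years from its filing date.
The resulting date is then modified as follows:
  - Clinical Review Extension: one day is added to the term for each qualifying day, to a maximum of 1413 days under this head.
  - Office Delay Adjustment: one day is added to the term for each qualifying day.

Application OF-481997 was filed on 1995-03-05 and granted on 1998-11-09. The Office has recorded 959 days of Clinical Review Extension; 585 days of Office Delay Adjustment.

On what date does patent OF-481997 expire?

(a) grant + 12 years → 9 November 2010.
(b) filing + 16 years → 5 March 2011.
Later of the two: 5 March 2011.
Clinical Review Extension: 959 days (within the 1413-day cap) → +959 days → 19 October 2013.
Office Delay Adjustment: +585 days → 27 May 2015.

May 27, 2015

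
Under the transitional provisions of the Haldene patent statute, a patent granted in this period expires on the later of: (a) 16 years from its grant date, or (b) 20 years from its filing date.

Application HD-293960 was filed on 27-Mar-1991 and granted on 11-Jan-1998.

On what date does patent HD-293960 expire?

2014-01-11

(a) grant + 16 years → 11 January 2014.
(b) filing + 20 years → 27 March 2011.
Later of the two: 11 January 2014.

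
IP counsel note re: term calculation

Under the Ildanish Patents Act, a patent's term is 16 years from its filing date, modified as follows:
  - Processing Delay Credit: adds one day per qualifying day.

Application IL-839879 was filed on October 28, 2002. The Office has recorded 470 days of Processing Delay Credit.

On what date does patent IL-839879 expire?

Base term: filing date + 16 years → 28 October 2018.
Processing Delay Credit: +470 days → 10 February 2020.

February 10, 2020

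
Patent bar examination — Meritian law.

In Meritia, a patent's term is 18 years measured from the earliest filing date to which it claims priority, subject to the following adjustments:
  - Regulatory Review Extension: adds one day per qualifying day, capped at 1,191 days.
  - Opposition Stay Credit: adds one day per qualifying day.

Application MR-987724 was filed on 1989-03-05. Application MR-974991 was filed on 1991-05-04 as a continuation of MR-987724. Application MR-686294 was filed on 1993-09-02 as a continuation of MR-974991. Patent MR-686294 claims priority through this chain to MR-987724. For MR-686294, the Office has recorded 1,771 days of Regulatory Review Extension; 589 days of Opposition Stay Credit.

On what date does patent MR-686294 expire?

Earliest priority filing: 5 March 1989.
Base term: 5 March 1989 + 18 years → 5 March 2007.
Regulatory Review Extension: 1771 days claimed exceeds the 1191-day cap, so +1191 days → 8 June 2010.
Opposition Stay Credit: +589 days → 18 January 2012.

2012-01-18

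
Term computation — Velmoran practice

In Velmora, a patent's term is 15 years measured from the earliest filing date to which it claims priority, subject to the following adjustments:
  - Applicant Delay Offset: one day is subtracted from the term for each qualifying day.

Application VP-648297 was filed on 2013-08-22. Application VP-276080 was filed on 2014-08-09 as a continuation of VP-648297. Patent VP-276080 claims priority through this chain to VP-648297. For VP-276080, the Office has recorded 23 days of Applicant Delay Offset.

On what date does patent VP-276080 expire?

Earliest priority filing: 22 August 2013.
Base term: 22 August 2013 + 15 years → 22 August 2028.
Applicant Delay Offset: −23 days → 30 July 2028.

2028-07-30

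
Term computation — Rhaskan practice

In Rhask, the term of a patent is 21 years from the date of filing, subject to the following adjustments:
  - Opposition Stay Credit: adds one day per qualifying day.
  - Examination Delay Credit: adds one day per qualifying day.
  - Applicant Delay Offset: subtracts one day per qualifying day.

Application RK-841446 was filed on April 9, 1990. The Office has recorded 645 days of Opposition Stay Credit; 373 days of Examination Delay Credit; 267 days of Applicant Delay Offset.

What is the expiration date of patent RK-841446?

April 29, 2013

Base term: filing date + 21 years → 9 April 2011.
Opposition Stay Credit: +645 days → 13 January 2013.
Examination Delay Credit: +373 days → 21 January 2014.
Applicant Delay Offset: −267 days → 29 April 2013.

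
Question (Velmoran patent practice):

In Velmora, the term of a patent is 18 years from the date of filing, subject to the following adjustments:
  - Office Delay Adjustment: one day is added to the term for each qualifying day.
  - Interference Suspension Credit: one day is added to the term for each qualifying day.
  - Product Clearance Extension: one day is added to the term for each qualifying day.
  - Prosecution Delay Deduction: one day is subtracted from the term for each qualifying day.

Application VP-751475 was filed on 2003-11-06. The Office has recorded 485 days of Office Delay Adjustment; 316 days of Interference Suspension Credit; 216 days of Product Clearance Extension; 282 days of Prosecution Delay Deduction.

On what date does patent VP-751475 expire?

Base term: filing date + 18 years → 6 November 2021.
Office Delay Adjustment: +485 days → 6 March 2023.
Interference Suspension Credit: +316 days → 16 January 2024.
Product Clearance Extension: +216 days → 19 August 2024.
Prosecution Delay Deduction: −282 days → 11 November 2023.

2023-11-11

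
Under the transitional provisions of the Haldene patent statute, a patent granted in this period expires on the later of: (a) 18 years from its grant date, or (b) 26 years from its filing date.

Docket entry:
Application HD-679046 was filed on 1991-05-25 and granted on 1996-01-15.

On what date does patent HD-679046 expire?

(a) grant + 18 years → 15 January 2014.
(b) filing + 26 years → 25 May 2017.
Later of the two: 25 May 2017.

2017-05-25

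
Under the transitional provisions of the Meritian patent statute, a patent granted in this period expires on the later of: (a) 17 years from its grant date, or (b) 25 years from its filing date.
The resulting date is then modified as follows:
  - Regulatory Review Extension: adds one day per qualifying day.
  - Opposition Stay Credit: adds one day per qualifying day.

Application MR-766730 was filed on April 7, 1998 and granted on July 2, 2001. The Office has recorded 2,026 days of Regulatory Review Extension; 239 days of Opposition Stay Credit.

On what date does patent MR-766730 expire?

(a) grant + 17 years → 2 July 2018.
(b) filing + 25 years → 7 April 2023.
Later of the two: 7 April 2023.
Regulatory Review Extension: +2026 days → 23 October 2028.
Opposition Stay Credit: +239 days → 19 June 2029.

June 19, 2029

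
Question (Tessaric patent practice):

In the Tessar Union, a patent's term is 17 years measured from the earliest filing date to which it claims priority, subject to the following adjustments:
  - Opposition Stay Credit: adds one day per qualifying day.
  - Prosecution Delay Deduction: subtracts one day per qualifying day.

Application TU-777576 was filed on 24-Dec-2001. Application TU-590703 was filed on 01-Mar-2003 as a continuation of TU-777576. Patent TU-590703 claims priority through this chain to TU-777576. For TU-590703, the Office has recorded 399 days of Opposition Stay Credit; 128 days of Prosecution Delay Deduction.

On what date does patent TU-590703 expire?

2019-09-21

Earliest priority filing: 24 December 2001.
Base term: 24 December 2001 + 17 years → 24 December 2018.
Opposition Stay Credit: +399 days → 27 January 2020.
Prosecution Delay Deduction: −128 days → 21 September 2019.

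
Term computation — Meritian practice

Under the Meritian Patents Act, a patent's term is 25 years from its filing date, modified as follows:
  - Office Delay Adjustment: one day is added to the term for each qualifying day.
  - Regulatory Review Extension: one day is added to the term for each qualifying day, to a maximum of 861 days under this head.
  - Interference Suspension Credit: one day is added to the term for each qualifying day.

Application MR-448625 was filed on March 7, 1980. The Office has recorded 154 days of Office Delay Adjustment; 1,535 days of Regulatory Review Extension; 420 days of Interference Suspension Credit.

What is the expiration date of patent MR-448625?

February 9, 2009

Base term: filing date + 25 years → 7 March 2005.
Office Delay Adjustment: +154 days → 8 August 2005.
Regulatory Review Extension: 1535 days claimed exceeds the 861-day cap, so +861 days → 17 December 2007.
Interference Suspension Credit: +420 days → 9 February 2009.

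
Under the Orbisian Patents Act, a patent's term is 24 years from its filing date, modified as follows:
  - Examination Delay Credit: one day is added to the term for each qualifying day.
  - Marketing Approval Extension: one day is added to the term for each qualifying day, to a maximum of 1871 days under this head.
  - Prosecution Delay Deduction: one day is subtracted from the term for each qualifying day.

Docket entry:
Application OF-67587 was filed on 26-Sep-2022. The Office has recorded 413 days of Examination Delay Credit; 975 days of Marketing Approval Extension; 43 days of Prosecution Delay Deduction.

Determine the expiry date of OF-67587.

June 2, 2050

Base term: filing date + 24 years → 26 September 2046.
Examination Delay Credit: +413 days → 13 November 2047.
Marketing Approval Extension: 975 days (within the 1871-day cap) → +975 days → 15 July 2050.
Prosecution Delay Deduction: −43 days → 2 June 2050.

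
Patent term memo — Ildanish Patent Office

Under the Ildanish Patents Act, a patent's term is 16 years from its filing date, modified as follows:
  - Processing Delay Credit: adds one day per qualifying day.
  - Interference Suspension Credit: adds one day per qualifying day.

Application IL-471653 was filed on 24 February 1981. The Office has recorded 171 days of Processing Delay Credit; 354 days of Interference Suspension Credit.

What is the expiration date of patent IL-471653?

Base term: filing date + 16 years → 24 February 1997.
Processing Delay Credit: +171 days → 14 August 1997.
Interference Suspension Credit: +354 days → 3 August 1998.

August 3, 1998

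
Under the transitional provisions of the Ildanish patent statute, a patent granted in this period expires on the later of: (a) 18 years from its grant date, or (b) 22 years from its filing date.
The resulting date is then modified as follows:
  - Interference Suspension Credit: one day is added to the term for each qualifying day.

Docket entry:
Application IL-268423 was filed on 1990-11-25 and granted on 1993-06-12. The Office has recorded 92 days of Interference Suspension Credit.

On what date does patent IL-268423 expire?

(a) grant + 18 years → 12 June 2011.
(b) filing + 22 years → 25 November 2012.
Later of the two: 25 November 2012.
Interference Suspension Credit: +92 days → 25 February 2013.

February 25, 2013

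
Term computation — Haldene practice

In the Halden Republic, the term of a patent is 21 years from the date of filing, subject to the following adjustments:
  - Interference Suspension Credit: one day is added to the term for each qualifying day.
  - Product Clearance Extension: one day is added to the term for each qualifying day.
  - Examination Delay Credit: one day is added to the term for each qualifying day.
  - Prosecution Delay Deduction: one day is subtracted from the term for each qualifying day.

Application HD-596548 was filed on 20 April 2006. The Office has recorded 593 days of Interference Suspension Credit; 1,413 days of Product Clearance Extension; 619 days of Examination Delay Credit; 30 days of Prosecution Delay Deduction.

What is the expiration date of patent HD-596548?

Base term: filing date + 21 years → 20 April 2027.
Interference Suspension Credit: +593 days → 3 December 2028.
Product Clearance Extension: +1413 days → 16 October 2032.
Examination Delay Credit: +619 days → 27 June 2034.
Prosecution Delay Deduction: −30 days → 28 May 2034.

May 28, 2034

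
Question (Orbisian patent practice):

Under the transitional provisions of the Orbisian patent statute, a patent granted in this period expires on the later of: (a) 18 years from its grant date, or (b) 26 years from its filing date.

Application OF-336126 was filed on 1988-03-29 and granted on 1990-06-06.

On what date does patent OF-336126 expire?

2014-03-29

(a) grant + 18 years → 6 June 2008.
(b) filing + 26 years → 29 March 2014.
Later of the two: 29 March 2014.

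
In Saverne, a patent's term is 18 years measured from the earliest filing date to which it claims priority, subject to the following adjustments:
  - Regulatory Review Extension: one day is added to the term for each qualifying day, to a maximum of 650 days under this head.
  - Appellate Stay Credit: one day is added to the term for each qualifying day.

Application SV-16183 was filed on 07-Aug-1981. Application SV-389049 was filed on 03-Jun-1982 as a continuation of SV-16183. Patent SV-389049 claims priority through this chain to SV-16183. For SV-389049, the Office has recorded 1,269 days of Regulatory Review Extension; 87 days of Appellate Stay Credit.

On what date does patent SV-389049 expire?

August 13, 2001

Earliest priority filing: 7 August 1981.
Base term: 7 August 1981 + 18 years → 7 August 1999.
Regulatory Review Extension: 1269 days claimed exceeds the 650-day cap, so +650 days → 18 May 2001.
Appellate Stay Credit: +87 days → 13 August 2001.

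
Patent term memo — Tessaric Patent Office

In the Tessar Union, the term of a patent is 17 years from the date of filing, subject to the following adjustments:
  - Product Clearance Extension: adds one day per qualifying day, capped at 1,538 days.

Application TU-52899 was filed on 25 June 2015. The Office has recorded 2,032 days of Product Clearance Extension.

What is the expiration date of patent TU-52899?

2036-09-10

Base term: filing date + 17 years → 25 June 2032.
Product Clearance Extension: 2032 days claimed exceeds the 1538-day cap, so +1538 days → 10 September 2036.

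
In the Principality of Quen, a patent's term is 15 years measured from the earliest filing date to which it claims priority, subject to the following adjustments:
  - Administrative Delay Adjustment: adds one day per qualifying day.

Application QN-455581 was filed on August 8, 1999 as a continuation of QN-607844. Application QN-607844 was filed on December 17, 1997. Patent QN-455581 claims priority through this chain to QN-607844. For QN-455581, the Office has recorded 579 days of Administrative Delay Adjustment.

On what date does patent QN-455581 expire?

July 19, 2014

Earliest priority filing: 17 December 1997.
Base term: 17 December 1997 + 15 years → 17 December 2012.
Administrative Delay Adjustment: +579 days → 19 July 2014.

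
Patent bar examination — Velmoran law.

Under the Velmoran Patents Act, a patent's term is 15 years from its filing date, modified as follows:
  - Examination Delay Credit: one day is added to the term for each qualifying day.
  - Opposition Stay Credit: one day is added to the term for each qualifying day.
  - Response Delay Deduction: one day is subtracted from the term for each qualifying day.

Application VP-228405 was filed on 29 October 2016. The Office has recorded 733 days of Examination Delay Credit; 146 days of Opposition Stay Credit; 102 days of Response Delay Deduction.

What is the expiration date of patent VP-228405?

Base term: filing date + 15 years → 29 October 2031.
Examination Delay Credit: +733 days → 31 October 2033.
Opposition Stay Credit: +146 days → 26 March 2034.
Response Delay Deduction: −102 days → 14 December 2033.

2033-12-14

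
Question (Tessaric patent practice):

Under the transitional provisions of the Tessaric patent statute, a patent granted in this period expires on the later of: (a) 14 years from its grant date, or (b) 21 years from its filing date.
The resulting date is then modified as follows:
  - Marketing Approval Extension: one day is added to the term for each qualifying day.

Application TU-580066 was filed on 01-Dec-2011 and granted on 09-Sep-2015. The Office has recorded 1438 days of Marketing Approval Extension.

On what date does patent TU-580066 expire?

2036-11-08

(a) grant + 14 years → 9 September 2029.
(b) filing + 21 years → 1 December 2032.
Later of the two: 1 December 2032.
Marketing Approval Extension: +1438 days → 8 November 2036.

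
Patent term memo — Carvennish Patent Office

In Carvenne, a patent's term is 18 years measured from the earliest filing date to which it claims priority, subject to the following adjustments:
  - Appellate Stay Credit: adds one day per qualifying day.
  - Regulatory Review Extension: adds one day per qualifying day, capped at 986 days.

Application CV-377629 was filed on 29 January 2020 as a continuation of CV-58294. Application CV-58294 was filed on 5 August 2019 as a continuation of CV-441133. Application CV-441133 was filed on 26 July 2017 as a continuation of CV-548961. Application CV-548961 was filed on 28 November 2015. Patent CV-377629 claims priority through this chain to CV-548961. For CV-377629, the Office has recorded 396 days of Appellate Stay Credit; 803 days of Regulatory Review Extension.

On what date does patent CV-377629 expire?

Earliest priority filing: 28 November 2015.
Base term: 28 November 2015 + 18 years → 28 November 2033.
Appellate Stay Credit: +396 days → 29 December 2034.
Regulatory Review Extension: 803 days (within the 986-day cap) → +803 days → 11 March 2037.

March 11, 2037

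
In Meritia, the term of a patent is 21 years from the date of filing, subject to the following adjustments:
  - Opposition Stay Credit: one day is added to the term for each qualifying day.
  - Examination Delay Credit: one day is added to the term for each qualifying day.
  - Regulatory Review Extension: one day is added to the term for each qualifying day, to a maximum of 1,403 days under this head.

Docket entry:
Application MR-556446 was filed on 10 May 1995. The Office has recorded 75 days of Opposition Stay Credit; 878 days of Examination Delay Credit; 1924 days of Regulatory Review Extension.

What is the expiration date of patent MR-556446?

Base term: filing date + 21 years → 10 May 2016.
Opposition Stay Credit: +75 days → 24 July 2016.
Examination Delay Credit: +878 days → 19 December 2018.
Regulatory Review Extension: 1924 days claimed exceeds the 1403-day cap, so +1403 days → 22 October 2022.

2022-10-22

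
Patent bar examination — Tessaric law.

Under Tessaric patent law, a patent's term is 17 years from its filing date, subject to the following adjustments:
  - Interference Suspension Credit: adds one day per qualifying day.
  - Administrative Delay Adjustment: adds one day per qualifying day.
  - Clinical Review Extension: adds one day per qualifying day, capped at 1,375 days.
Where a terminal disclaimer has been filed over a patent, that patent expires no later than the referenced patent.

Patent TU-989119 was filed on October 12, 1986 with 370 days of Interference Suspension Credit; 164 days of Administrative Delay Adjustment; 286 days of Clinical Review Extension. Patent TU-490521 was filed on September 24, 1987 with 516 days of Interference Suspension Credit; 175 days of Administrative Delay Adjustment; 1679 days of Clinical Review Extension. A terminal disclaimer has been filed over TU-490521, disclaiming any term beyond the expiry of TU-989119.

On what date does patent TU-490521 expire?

Natural term of TU-490521:
  Base: filing + 17 years → 24 September 2004.
  Interference Suspension Credit: +516 days → 22 February 2006.
  Administrative Delay Adjustment: +175 days → 16 August 2006.
  Clinical Review Extension: 1679 days claimed exceeds the 1375-day cap, so +1375 days → 22 May 2010.
Expiry of referenced patent TU-989119:
  Base: filing + 17 years → 12 October 2003.
  Interference Suspension Credit: +370 days → 16 October 2004.
  Administrative Delay Adjustment: +164 days → 29 March 2005.
  Clinical Review Extension: 286 days (within the 1375-day cap) → +286 days → 9 January 2006.
Terminal disclaimer: TU-490521 expires on the earlier of 22 May 2010 and 9 January 2006.

2006-01-09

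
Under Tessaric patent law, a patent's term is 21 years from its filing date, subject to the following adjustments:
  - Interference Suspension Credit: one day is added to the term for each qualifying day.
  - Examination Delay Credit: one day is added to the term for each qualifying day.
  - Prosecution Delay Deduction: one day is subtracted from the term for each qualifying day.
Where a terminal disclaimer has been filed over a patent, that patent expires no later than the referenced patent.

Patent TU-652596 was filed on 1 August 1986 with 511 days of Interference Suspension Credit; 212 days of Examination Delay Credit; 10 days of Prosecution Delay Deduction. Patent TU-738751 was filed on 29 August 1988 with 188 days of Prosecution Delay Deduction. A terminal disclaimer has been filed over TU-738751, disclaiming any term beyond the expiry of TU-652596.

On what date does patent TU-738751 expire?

Natural term of TU-738751:
  Base: filing + 21 years → 29 August 2009.
  Prosecution Delay Deduction: −188 days → 22 February 2009.
Expiry of referenced patent TU-652596:
  Base: filing + 21 years → 1 August 2007.
  Interference Suspension Credit: +511 days → 24 December 2008.
  Examination Delay Credit: +212 days → 24 July 2009.
  Prosecution Delay Deduction: −10 days → 14 July 2009.
Terminal disclaimer: TU-738751 expires on the earlier of 22 February 2009 and 14 July 2009.

2009-02-22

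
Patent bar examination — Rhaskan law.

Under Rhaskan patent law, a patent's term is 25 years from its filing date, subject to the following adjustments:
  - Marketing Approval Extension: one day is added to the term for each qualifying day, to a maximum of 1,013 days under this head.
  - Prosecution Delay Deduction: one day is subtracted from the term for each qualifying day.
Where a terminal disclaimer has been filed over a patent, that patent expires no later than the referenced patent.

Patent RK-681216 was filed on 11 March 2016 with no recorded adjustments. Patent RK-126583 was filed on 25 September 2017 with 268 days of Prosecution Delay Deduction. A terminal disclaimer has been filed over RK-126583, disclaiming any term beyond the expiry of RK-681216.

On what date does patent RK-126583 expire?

March 11, 2041

Natural term of RK-126583:
  Base: filing + 25 years → 25 September 2042.
  Prosecution Delay Deduction: −268 days → 31 December 2041.
Expiry of referenced patent RK-681216:
  Base: filing + 25 years → 11 March 2041.
Terminal disclaimer: RK-126583 expires on the earlier of 31 December 2041 and 11 March 2041.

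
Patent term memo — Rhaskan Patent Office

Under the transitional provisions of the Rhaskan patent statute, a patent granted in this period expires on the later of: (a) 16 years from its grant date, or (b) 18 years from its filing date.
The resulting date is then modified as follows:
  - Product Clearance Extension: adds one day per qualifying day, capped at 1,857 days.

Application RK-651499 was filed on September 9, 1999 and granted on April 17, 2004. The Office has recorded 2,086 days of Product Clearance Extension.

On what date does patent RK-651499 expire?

(a) grant + 16 years → 17 April 2020.
(b) filing + 18 years → 9 September 2017.
Later of the two: 17 April 2020.
Product Clearance Extension: 2086 days claimed exceeds the 1857-day cap, so +1857 days → 18 May 2025.

May 18, 2025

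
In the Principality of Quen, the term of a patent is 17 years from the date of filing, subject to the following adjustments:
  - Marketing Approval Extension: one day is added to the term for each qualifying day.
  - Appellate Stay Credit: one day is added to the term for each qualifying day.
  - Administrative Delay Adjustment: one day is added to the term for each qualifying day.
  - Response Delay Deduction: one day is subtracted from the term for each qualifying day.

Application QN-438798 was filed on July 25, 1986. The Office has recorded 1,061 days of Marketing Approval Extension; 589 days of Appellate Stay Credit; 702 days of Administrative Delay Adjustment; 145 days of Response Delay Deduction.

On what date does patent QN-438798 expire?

Base term: filing date + 17 years → 25 July 2003.
Marketing Approval Extension: +1061 days → 20 June 2006.
Appellate Stay Credit: +589 days → 30 January 2008.
Administrative Delay Adjustment: +702 days → 1 January 2010.
Response Delay Deduction: −145 days → 9 August 2009.

August 9, 2009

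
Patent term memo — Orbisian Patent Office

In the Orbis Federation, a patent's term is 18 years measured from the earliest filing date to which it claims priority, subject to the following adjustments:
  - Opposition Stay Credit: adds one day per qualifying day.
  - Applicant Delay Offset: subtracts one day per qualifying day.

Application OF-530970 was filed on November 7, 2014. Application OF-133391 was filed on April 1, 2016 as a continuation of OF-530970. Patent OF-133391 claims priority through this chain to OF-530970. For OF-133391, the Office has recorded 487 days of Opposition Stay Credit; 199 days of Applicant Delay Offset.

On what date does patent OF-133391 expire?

Earliest priority filing: 7 November 2014.
Base term: 7 November 2014 + 18 years → 7 November 2032.
Opposition Stay Credit: +487 days → 9 March 2034.
Applicant Delay Offset: −199 days → 22 August 2033.

August 22, 2033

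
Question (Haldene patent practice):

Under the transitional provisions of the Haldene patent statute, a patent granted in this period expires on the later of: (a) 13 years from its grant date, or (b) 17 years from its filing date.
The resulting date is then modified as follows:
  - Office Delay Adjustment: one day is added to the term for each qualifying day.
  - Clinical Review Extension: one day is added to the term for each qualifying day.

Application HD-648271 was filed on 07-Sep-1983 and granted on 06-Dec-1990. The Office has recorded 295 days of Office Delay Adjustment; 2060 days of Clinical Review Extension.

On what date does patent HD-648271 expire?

May 18, 2010

(a) grant + 13 years → 6 December 2003.
(b) filing + 17 years → 7 September 2000.
Later of the two: 6 December 2003.
Office Delay Adjustment: +295 days → 26 September 2004.
Clinical Review Extension: +2060 days → 18 May 2010.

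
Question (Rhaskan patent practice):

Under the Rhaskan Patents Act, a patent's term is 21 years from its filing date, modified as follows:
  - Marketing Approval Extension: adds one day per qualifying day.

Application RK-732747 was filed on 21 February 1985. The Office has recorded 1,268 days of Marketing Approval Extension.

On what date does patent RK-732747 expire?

August 12, 2009

Base term: filing date + 21 years → 21 February 2006.
Marketing Approval Extension: +1268 days → 12 August 2009.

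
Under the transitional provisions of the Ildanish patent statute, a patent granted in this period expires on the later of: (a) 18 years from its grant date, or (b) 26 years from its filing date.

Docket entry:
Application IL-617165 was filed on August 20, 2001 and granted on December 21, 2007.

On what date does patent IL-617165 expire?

(a) grant + 18 years → 21 December 2025.
(b) filing + 26 years → 20 August 2027.
Later of the two: 20 August 2027.

August 20, 2027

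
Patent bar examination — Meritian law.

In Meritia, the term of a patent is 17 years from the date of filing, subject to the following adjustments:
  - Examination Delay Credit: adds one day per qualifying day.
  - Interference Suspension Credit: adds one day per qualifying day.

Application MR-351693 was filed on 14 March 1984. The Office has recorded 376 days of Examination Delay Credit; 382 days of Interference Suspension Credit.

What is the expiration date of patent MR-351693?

Base term: filing date + 17 years → 14 March 2001.
Examination Delay Credit: +376 days → 25 March 2002.
Interference Suspension Credit: +382 days → 11 April 2003.

2003-04-11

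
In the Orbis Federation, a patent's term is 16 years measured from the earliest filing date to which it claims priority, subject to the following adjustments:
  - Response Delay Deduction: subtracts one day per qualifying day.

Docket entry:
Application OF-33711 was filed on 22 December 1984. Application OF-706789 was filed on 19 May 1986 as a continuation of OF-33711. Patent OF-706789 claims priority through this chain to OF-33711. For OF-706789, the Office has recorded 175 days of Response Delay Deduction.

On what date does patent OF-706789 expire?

Earliest priority filing: 22 December 1984.
Base term: 22 December 1984 + 16 years → 22 December 2000.
Response Delay Deduction: −175 days → 30 June 2000.

June 30, 2000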